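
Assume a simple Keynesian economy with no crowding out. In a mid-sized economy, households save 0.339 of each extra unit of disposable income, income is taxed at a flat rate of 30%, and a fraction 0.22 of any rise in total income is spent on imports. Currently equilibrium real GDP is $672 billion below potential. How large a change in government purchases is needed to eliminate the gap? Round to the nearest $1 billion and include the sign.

+$509 billion

MPC = 1 − MPS = 1 − 0.339 = 0.661.
Spending multiplier = 1/(1 − c(1−t) + m) = 1/(1 − 0.661×0.7 + 0.22) = 1/0.7573 ≈ 1.32.
Need ΔY = +$672 billion, so ΔG = ΔY/k = (+$672 billion) × 0.7573 ≈ +$509 billion.
The government should increase government purchases by $509 billion.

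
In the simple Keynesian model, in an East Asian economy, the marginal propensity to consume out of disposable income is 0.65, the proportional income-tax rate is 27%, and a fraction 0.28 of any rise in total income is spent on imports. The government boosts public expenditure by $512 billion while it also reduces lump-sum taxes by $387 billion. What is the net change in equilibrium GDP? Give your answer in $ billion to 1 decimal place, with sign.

Expenditure multiplier = 1/(1 − c(1−t) + m) = 1/(1 − 0.65×0.73 + 0.28) = 1/0.8055 ≈ 1.241.
ΔG contributes k·ΔG = (+$512 billion) / 0.8055 ≈ +$635.6 billion.
ΔT of −$387 billion changes first-round spending by −c·ΔT = +$251.55 billion, contributing k·(−c·ΔT) = (+$251.55 billion) / 0.8055 ≈ +$312.3 billion.
Net ΔY = k(ΔG − c·ΔT) = (+$763.55 billion) / 0.8055 ≈ +$947.9 billion.

+$947.9 billion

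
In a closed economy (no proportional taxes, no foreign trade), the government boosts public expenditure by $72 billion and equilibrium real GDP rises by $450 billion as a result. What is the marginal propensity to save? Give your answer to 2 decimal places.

Implied spending multiplier k = ΔY/ΔG = 450/72 = 6.25.
Since k = 1/(1 − MPC), MPC = 1 − 1/k = 1 − ΔG/ΔY = 1 − 72/450 = 0.84.
MPS = 1 − MPC = 0.16.

0.16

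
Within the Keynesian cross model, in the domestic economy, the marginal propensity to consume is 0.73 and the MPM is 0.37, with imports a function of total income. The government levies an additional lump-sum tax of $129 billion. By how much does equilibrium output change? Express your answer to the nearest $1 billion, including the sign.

−$147 billion

A lump-sum tax change of +$129 billion shifts disposable income by −$129 billion; first-round consumption changes by −c × ΔT = −0.73 × (+$129 billion) = −$94.17 billion.
Expenditure multiplier = 1/(1 − c + m) = 1/(1 − 0.73 + 0.37) = 1/0.64 ≈ 1.563.
The tax multiplier is −c × k ≈ −1.141, so ΔY = k × (−c·ΔT) = (−$94.17 billion) / 0.64 ≈ −$147 billion.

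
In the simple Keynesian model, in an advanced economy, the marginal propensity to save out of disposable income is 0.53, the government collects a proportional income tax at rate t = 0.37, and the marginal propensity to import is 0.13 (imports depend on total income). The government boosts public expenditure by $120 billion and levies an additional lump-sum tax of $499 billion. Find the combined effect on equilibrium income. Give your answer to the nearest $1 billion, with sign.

MPC = 1 − MPS = 1 − 0.53 = 0.47.
Expenditure multiplier = 1/(1 − c(1−t) + m) = 1/(1 − 0.47×0.63 + 0.13) = 1/0.8339 ≈ 1.199.
ΔG contributes k·ΔG = (+$120 billion) / 0.8339 ≈ +$143.9 billion.
ΔT of +$499 billion changes first-round spending by −c·ΔT = −$234.53 billion, contributing k·(−c·ΔT) = (−$234.53 billion) / 0.8339 ≈ −$281.2 billion.
Net ΔY = k(ΔG − c·ΔT) = (−$114.53 billion) / 0.8339 ≈ −$137 billion.

−$137 billion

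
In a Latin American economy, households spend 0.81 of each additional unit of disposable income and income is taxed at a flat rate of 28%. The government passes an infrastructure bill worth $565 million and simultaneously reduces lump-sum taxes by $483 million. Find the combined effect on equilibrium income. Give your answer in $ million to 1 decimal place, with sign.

+$2,294.2 million

Expenditure multiplier = 1/(1 − c(1−t)) = 1/(1 − 0.81×0.72) = 1/0.4168 ≈ 2.399.
ΔG contributes k·ΔG = (+$565 million) / 0.4168 ≈ +$1,355.6 million.
ΔT of −$483 million changes first-round spending by −c·ΔT = +$391.23 million, contributing k·(−c·ΔT) = (+$391.23 million) / 0.4168 ≈ +$938.7 million.
Net ΔY = k(ΔG − c·ΔT) = (+$956.23 million) / 0.4168 ≈ +$2,294.2 million.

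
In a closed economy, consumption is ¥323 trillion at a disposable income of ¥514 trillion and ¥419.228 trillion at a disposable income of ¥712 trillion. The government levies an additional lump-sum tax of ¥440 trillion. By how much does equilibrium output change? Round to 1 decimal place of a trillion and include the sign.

MPC = ΔC/ΔYd = (419.228 − 323)/(712 − 514) = 96.228/198 = 0.486.
A lump-sum tax change of +¥440 trillion shifts disposable income by −¥440 trillion; first-round consumption changes by −c × ΔT = −0.486 × (+¥440 trillion) = −¥213.84 trillion.
Expenditure multiplier = 1/(1 − MPC) = 1/(1 − 0.486) = 1/0.514 ≈ 1.946.
The tax multiplier is −c × k ≈ −0.946, so ΔY = k × (−c·ΔT) = (−¥213.84 trillion) / 0.514 ≈ −¥416 trillion.

−¥416.0 trillion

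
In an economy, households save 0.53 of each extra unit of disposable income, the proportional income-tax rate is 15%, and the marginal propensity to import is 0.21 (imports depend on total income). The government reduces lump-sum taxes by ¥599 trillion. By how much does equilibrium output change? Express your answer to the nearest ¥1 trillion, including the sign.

MPC = 1 − MPS = 1 − 0.53 = 0.47.
A lump-sum tax change of −¥599 trillion shifts disposable income by +¥599 trillion; first-round consumption changes by −c × ΔT = −0.47 × (−¥599 trillion) = +¥281.53 trillion.
Expenditure multiplier = 1/(1 − c(1−t) + m) = 1/(1 − 0.47×0.85 + 0.21) = 1/0.8105 ≈ 1.234.
The tax multiplier is −c × k ≈ −0.58, so ΔY = k × (−c·ΔT) = (+¥281.53 trillion) / 0.8105 ≈ +¥347 trillion.

+¥347 trillion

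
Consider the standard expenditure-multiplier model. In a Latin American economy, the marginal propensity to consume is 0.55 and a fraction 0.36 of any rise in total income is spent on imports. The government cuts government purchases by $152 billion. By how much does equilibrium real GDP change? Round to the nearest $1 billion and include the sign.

Expenditure multiplier = 1/(1 − c + m) = 1/(1 − 0.55 + 0.36) = 1/0.81 ≈ 1.235.
ΔY = k × ΔG = (−$152 billion) / 0.81 ≈ −$188 billion.

−$188 billion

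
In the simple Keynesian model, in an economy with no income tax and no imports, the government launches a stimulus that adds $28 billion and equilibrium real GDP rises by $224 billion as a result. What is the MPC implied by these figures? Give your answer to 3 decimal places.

Implied spending multiplier k = ΔY/ΔG = 224/28 = 8.
Since k = 1/(1 − MPC), MPC = 1 − 1/k = 1 − ΔG/ΔY = 1 − 28/224 = 0.875.

0.875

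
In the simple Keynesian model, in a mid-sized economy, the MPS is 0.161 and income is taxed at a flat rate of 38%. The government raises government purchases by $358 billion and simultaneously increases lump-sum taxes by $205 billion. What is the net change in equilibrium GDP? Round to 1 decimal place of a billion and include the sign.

MPC = 1 − MPS = 1 − 0.161 = 0.839.
Expenditure multiplier = 1/(1 − c(1−t)) = 1/(1 − 0.839×0.62) = 1/0.47982 ≈ 2.084.
ΔG contributes k·ΔG = (+$358 billion) / 0.47982 ≈ +$746.1 billion.
ΔT of +$205 billion changes first-round spending by −c·ΔT = −$171.995 billion, contributing k·(−c·ΔT) = (−$171.995 billion) / 0.47982 ≈ −$358.5 billion.
Net ΔY = k(ΔG − c·ΔT) = (+$186.005 billion) / 0.47982 ≈ +$387.7 billion.

+$387.7 billion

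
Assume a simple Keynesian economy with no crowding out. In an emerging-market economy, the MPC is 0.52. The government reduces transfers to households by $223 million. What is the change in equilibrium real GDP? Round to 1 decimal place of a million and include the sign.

The transfer change shifts disposable income by −$223 million, so first-round consumption changes by c·ΔTR = 0.52 × (−$223 million) = −$115.96 million.
Expenditure multiplier = 1/(1 − MPC) = 1/(1 − 0.52) = 1/0.48 ≈ 2.083.
The transfer multiplier is c × k ≈ 1.083, so ΔY = k × (c·ΔTR) = (−$115.96 million) / 0.48 ≈ −$241.6 million.

−$241.6 million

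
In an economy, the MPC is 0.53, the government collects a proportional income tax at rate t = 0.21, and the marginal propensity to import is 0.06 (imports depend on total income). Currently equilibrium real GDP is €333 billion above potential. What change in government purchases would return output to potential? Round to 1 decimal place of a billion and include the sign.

−€213.6 billion

Spending multiplier = 1/(1 − c(1−t) + m) = 1/(1 − 0.53×0.79 + 0.06) = 1/0.6413 ≈ 1.559.
Need ΔY = −€333 billion, so ΔG = ΔY/k = (−€333 billion) × 0.6413 ≈ −€213.6 billion.
The government should cut government purchases by €213.6 billion.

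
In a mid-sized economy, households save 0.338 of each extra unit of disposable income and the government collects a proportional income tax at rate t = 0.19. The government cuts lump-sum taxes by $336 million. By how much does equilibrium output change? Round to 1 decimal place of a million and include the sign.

MPC = 1 − MPS = 1 − 0.338 = 0.662.
A lump-sum tax change of −$336 million shifts disposable income by +$336 million; first-round consumption changes by −c × ΔT = −0.662 × (−$336 million) = +$222.432 million.
Expenditure multiplier = 1/(1 − c(1−t)) = 1/(1 − 0.662×0.81) = 1/0.46378 ≈ 2.156.
The tax multiplier is −c × k ≈ −1.427, so ΔY = k × (−c·ΔT) = (+$222.432 million) / 0.46378 ≈ +$479.6 million.

+$479.6 million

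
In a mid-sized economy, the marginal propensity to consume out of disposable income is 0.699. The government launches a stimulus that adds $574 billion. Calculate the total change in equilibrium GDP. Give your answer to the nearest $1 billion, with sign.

Spending multiplier = 1/(1 − MPC) = 1/(1 − 0.699) = 1/0.301 ≈ 3.322.
ΔY = k × ΔG = (+$574 billion) / 0.301 ≈ +$1,907 billion.

+$1,907 billion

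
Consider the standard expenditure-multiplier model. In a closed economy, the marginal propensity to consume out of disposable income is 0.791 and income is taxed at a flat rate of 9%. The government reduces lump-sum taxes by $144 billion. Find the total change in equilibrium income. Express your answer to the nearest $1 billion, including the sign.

+$407 billion

A lump-sum tax change of −$144 billion shifts disposable income by +$144 billion; first-round consumption changes by −c × ΔT = −0.791 × (−$144 billion) = +$113.904 billion.
Expenditure multiplier = 1/(1 − c(1−t)) = 1/(1 − 0.791×0.91) = 1/0.28019 ≈ 3.569.
The tax multiplier is −c × k ≈ −2.823, so ΔY = k × (−c·ΔT) = (+$113.904 billion) / 0.28019 ≈ +$407 billion.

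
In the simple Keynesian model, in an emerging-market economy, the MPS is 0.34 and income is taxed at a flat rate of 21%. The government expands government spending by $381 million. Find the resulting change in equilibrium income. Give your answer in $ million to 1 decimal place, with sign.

+$796.1 million

MPC = 1 − MPS = 1 − 0.34 = 0.66.
Government-spending multiplier = 1/(1 − c(1−t)) = 1/(1 − 0.66×0.79) = 1/0.4786 ≈ 2.089.
ΔY = k × ΔG = (+$381 million) / 0.4786 ≈ +$796.1 million.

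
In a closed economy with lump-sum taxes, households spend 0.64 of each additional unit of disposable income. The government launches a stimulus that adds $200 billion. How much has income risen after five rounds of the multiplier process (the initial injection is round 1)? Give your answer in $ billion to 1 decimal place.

Round 1 adds ΔG = $200 billion; each later round is MPC = 0.64 times the previous.
After 5 rounds: 200 + 128 + 81.92 + 52.4288 + 33.554432 = ΔG·(1 − c^5)/(1 − c) = 200 × (1 − 0.1073741824)/0.36 ≈ $495.9 billion.

$495.9 billion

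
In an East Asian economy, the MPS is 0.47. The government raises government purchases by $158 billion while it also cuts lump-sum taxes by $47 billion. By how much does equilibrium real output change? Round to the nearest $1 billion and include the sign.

MPC = 1 − MPS = 1 − 0.47 = 0.53.
Expenditure multiplier = 1/(1 − MPC) = 1/(1 − 0.53) = 1/0.47 ≈ 2.128.
ΔG contributes k·ΔG = (+$158 billion) / 0.47 ≈ +$336.2 billion.
ΔT of −$47 billion changes first-round spending by −c·ΔT = +$24.91 billion, contributing k·(−c·ΔT) = (+$24.91 billion) / 0.47 = +$53 billion.
Net ΔY = k(ΔG − c·ΔT) = (+$182.91 billion) / 0.47 ≈ +$389 billion.

+$389 billion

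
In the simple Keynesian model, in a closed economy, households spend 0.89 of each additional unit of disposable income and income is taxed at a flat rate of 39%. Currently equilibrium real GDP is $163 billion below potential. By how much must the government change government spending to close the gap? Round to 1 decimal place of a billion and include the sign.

Spending multiplier = 1/(1 − c(1−t)) = 1/(1 − 0.89×0.61) = 1/0.4571 ≈ 2.188.
Need ΔY = +$163 billion, so ΔG = ΔY/k = (+$163 billion) × 0.4571 ≈ +$74.5 billion.
The government should increase government spending by $74.5 billion.

+$74.5 billion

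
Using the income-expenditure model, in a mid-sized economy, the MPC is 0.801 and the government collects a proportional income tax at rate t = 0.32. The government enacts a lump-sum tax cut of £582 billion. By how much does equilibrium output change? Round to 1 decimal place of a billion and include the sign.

A lump-sum tax change of −£582 billion shifts disposable income by +£582 billion; first-round consumption changes by −c × ΔT = −0.801 × (−£582 billion) = +£466.182 billion.
Expenditure multiplier = 1/(1 − c(1−t)) = 1/(1 − 0.801×0.68) = 1/0.45532 ≈ 2.196.
The tax multiplier is −c × k ≈ −1.759, so ΔY = k × (−c·ΔT) = (+£466.182 billion) / 0.45532 ≈ +£1,023.9 billion.

+£1,023.9 billion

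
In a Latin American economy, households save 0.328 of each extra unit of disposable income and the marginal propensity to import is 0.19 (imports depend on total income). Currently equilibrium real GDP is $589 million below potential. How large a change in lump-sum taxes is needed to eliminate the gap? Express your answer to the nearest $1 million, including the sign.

MPC = 1 − MPS = 1 − 0.328 = 0.672.
Spending multiplier = 1/(1 − c + m) = 1/(1 − 0.672 + 0.19) = 1/0.518 ≈ 1.931.
Tax multiplier = −c·k = −0.672/0.518 ≈ −1.297. Need ΔY = +$589 million, so ΔT = ΔY/(−c·k) = −(+$589 million) × 0.518 / 0.672 ≈ −$454 million.
The government should cut lump-sum taxes by $454 million.

−$454 million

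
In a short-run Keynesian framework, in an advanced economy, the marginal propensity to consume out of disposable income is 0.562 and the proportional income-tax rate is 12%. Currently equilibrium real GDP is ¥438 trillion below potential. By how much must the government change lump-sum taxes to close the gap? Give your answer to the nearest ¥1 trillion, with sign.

Spending multiplier = 1/(1 − c(1−t)) = 1/(1 − 0.562×0.88) = 1/0.50544 ≈ 1.978.
Tax multiplier = −c·k = −0.562/0.50544 ≈ −1.112. Need ΔY = +¥438 trillion, so ΔT = ΔY/(−c·k) = −(+¥438 trillion) × 0.50544 / 0.562 ≈ −¥394 trillion.
The government should cut lump-sum taxes by ¥394 trillion.

−¥394 trillion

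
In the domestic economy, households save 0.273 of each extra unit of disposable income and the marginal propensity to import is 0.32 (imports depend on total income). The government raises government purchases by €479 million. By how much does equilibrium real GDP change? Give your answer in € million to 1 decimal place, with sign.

+€807.8 million

MPC = 1 − MPS = 1 − 0.273 = 0.727.
Expenditure multiplier = 1/(1 − c + m) = 1/(1 − 0.727 + 0.32) = 1/0.593 ≈ 1.686.
ΔY = k × ΔG = (+€479 million) / 0.593 ≈ +€807.8 million.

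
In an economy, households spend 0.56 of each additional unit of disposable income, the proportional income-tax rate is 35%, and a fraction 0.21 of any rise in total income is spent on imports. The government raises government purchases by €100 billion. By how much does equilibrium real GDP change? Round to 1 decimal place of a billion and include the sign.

Expenditure multiplier = 1/(1 − c(1−t) + m) = 1/(1 − 0.56×0.65 + 0.21) = 1/0.846 ≈ 1.182.
ΔY = k × ΔG = (+€100 billion) / 0.846 ≈ +€118.2 billion.

+€118.2 billion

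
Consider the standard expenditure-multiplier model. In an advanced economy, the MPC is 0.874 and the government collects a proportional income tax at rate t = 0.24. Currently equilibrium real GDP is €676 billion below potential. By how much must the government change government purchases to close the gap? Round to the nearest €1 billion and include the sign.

Spending multiplier = 1/(1 − c(1−t)) = 1/(1 − 0.874×0.76) = 1/0.33576 ≈ 2.978.
Need ΔY = +€676 billion, so ΔG = ΔY/k = (+€676 billion) × 0.33576 ≈ +€227 billion.
The government should increase government purchases by €227 billion.

+€227 billion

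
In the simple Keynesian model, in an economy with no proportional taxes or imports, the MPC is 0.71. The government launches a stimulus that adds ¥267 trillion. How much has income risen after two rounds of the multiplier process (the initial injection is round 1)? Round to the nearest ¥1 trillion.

¥457 trillion

Round 1 adds ΔG = ¥267 trillion; each later round is MPC = 0.71 times the previous.
After 2 rounds: 267 + 189.57 = ΔG·(1 − c^2)/(1 − c) = 267 × (1 − 0.5041)/0.29 ≈ ¥457 trillion.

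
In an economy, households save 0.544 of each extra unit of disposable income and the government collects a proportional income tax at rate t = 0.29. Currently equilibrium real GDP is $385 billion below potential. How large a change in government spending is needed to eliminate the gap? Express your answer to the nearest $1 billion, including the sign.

MPC = 1 − MPS = 1 − 0.544 = 0.456.
Spending multiplier = 1/(1 − c(1−t)) = 1/(1 − 0.456×0.71) = 1/0.67624 ≈ 1.479.
Need ΔY = +$385 billion, so ΔG = ΔY/k = (+$385 billion) × 0.67624 ≈ +$260 billion.
The government should increase government spending by $260 billion.

+$260 billion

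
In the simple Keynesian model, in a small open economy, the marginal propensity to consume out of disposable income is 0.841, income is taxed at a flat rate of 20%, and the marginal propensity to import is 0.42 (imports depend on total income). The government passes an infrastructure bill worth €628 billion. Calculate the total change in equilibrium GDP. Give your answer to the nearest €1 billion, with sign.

+€840 billion

Spending multiplier = 1/(1 − c(1−t) + m) = 1/(1 − 0.841×0.8 + 0.42) = 1/0.7472 ≈ 1.338.
ΔY = k × ΔG = (+€628 billion) / 0.7472 ≈ +€840 billion.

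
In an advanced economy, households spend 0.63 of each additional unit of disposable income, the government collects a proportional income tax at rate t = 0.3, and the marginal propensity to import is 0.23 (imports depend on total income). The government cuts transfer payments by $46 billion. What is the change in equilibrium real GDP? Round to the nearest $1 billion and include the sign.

−$37 billion

The transfer change shifts disposable income by −$46 billion, so first-round consumption changes by c·ΔTR = 0.63 × (−$46 billion) = −$28.98 billion.
Expenditure multiplier = 1/(1 − c(1−t) + m) = 1/(1 − 0.63×0.7 + 0.23) = 1/0.789 ≈ 1.267.
The transfer multiplier is c × k ≈ 0.798, so ΔY = k × (c·ΔTR) = (−$28.98 billion) / 0.789 ≈ −$37 billion.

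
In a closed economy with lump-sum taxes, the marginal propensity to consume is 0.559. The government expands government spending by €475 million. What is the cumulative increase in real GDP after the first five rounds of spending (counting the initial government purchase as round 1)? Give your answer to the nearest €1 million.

€1,018 million

Round 1 adds ΔG = €475 million; each later round is MPC = 0.559 times the previous.
After 5 rounds: 475 + 265.525 + 148.428475 + 82.971517525 + 46.381078296475 = ΔG·(1 − c^5)/(1 − c) = 475 × (1 − 0.054583205826799)/0.441 ≈ €1,018 million.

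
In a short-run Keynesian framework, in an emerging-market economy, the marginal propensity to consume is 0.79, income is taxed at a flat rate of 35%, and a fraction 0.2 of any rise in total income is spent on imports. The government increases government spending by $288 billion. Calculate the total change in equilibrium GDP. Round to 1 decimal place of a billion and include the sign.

Expenditure multiplier = 1/(1 − c(1−t) + m) = 1/(1 − 0.79×0.65 + 0.2) = 1/0.6865 ≈ 1.457.
ΔY = k × ΔG = (+$288 billion) / 0.6865 ≈ +$419.5 billion.

+$419.5 billion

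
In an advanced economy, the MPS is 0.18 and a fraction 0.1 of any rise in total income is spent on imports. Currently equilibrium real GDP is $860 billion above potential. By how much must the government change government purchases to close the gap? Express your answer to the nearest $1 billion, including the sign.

−$241 billion

MPC = 1 − MPS = 1 − 0.18 = 0.82.
Spending multiplier = 1/(1 − c + m) = 1/(1 − 0.82 + 0.1) = 1/0.28 ≈ 3.571.
Need ΔY = −$860 billion, so ΔG = ΔY/k = (−$860 billion) × 0.28 ≈ −$241 billion.
The government should cut government purchases by $241 billion.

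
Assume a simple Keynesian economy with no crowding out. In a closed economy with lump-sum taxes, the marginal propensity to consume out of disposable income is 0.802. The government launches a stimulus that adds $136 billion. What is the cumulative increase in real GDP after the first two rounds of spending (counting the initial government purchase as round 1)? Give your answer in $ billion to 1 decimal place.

$245.1 billion

Round 1 adds ΔG = $136 billion; each later round is MPC = 0.802 times the previous.
After 2 rounds: 136 + 109.072 = ΔG·(1 − c^2)/(1 − c) = 136 × (1 − 0.643204)/0.198 ≈ $245.1 billion.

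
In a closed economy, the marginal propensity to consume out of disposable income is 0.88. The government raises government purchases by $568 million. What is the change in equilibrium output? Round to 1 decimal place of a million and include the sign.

Expenditure multiplier = 1/(1 − MPC) = 1/(1 − 0.88) = 1/0.12 ≈ 8.333.
ΔY = k × ΔG = (+$568 million) / 0.12 ≈ +$4,733.3 million.

+$4,733.3 million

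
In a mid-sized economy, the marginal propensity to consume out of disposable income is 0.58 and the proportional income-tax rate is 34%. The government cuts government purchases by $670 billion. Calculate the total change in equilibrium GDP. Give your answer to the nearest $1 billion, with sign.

Expenditure multiplier = 1/(1 − c(1−t)) = 1/(1 − 0.58×0.66) = 1/0.6172 ≈ 1.62.
ΔY = k × ΔG = (−$670 billion) / 0.6172 ≈ −$1,086 billion.

−$1,086 billion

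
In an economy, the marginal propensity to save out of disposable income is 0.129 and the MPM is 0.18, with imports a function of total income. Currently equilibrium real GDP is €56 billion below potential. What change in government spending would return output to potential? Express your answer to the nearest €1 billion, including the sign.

MPC = 1 − MPS = 1 − 0.129 = 0.871.
Spending multiplier = 1/(1 − c + m) = 1/(1 − 0.871 + 0.18) = 1/0.309 ≈ 3.236.
Need ΔY = +€56 billion, so ΔG = ΔY/k = (+€56 billion) × 0.309 ≈ +€17 billion.
The government should increase government spending by €17 billion.

+€17 billion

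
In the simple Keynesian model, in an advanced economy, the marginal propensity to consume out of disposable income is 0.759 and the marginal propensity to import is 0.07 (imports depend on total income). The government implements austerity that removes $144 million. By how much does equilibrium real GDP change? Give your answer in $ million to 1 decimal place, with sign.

−$463.0 million

Spending multiplier = 1/(1 − c + m) = 1/(1 − 0.759 + 0.07) = 1/0.311 ≈ 3.215.
ΔY = k × ΔG = (−$144 million) / 0.311 ≈ −$463 million.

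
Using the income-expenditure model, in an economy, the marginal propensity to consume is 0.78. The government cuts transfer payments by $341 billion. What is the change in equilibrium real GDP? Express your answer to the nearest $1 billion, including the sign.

−$1,209 billion

The transfer change shifts disposable income by −$341 billion, so first-round consumption changes by c·ΔTR = 0.78 × (−$341 billion) = −$265.98 billion.
Expenditure multiplier = 1/(1 − MPC) = 1/(1 − 0.78) = 1/0.22 ≈ 4.545.
The transfer multiplier is c × k ≈ 3.545, so ΔY = k × (c·ΔTR) = (−$265.98 billion) / 0.22 = −$1,209 billion.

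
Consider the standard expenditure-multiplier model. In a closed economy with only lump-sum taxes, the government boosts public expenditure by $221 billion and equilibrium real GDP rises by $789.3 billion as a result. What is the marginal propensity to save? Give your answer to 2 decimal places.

Implied spending multiplier k = ΔY/ΔG = 789.3/221 ≈ 3.5715.
Since k = 1/(1 − MPC), MPC = 1 − 1/k = 1 − ΔG/ΔY = 1 − 221/789.3 ≈ 0.72.
MPS = 1 − MPC = 0.28.

0.28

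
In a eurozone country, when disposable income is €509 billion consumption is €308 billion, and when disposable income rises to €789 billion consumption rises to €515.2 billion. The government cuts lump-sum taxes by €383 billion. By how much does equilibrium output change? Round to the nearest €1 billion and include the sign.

MPC = ΔC/ΔYd = (515.2 − 308)/(789 − 509) = 207.2/280 = 0.74.
A lump-sum tax change of −€383 billion shifts disposable income by +€383 billion; first-round consumption changes by −c × ΔT = −0.74 × (−€383 billion) = +€283.42 billion.
Expenditure multiplier = 1/(1 − MPC) = 1/(1 − 0.74) = 1/0.26 ≈ 3.846.
The tax multiplier is −c × k ≈ −2.846, so ΔY = k × (−c·ΔT) = (+€283.42 billion) / 0.26 ≈ +€1,090 billion.

+€1,090 billion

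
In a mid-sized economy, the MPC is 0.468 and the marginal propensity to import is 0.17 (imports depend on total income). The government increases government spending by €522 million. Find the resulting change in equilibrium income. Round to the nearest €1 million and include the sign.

Government-spending multiplier = 1/(1 − c + m) = 1/(1 − 0.468 + 0.17) = 1/0.702 ≈ 1.425.
ΔY = k × ΔG = (+€522 million) / 0.702 ≈ +€744 million.

+€744 million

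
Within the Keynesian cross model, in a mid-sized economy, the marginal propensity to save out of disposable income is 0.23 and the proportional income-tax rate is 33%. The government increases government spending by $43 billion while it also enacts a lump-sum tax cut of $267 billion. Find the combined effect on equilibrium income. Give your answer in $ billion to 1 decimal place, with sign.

+$513.5 billion

MPC = 1 − MPS = 1 − 0.23 = 0.77.
Expenditure multiplier = 1/(1 − c(1−t)) = 1/(1 − 0.77×0.67) = 1/0.4841 ≈ 2.066.
ΔG contributes k·ΔG = (+$43 billion) / 0.4841 ≈ +$88.8 billion.
ΔT of −$267 billion changes first-round spending by −c·ΔT = +$205.59 billion, contributing k·(−c·ΔT) = (+$205.59 billion) / 0.4841 ≈ +$424.7 billion.
Net ΔY = k(ΔG − c·ΔT) = (+$248.59 billion) / 0.4841 ≈ +$513.5 billion.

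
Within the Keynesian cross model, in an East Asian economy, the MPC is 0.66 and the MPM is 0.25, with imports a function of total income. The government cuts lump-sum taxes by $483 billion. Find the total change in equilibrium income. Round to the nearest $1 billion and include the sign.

A lump-sum tax change of −$483 billion shifts disposable income by +$483 billion; first-round consumption changes by −c × ΔT = −0.66 × (−$483 billion) = +$318.78 billion.
Expenditure multiplier = 1/(1 − c + m) = 1/(1 − 0.66 + 0.25) = 1/0.59 ≈ 1.695.
The tax multiplier is −c × k ≈ −1.119, so ΔY = k × (−c·ΔT) = (+$318.78 billion) / 0.59 ≈ +$540 billion.

+$540 billion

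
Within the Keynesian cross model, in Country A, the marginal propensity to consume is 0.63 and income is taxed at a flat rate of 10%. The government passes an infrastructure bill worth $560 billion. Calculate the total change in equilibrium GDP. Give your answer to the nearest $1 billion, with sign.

+$1,293 billion

Government-spending multiplier = 1/(1 − c(1−t)) = 1/(1 − 0.63×0.9) = 1/0.433 ≈ 2.309.
ΔY = k × ΔG = (+$560 billion) / 0.433 ≈ +$1,293 billion.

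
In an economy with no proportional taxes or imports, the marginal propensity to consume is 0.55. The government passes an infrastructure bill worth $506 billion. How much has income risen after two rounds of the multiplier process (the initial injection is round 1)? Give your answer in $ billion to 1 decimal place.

Round 1 adds ΔG = $506 billion; each later round is MPC = 0.55 times the previous.
After 2 rounds: 506 + 278.3 = ΔG·(1 − c^2)/(1 − c) = 506 × (1 − 0.3025)/0.45 = $784.3 billion.

$784.3 billion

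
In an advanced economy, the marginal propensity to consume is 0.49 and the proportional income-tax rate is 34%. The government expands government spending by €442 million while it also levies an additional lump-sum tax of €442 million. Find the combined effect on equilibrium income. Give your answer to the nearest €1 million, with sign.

Expenditure multiplier = 1/(1 − c(1−t)) = 1/(1 − 0.49×0.66) = 1/0.6766 ≈ 1.478.
ΔG contributes k·ΔG = (+€442 million) / 0.6766 ≈ +€653.3 million.
ΔT of +€442 million changes first-round spending by −c·ΔT = −€216.58 million, contributing k·(−c·ΔT) = (−€216.58 million) / 0.6766 ≈ −€320.1 million.
Net ΔY = k(ΔG − c·ΔT) = (+€225.42 million) / 0.6766 ≈ +€333 million.

+€333 million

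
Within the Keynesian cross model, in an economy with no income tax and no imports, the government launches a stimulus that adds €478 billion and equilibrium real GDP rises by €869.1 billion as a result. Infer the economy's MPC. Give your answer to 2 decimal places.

Implied spending multiplier k = ΔY/ΔG = 869.1/478 ≈ 1.8182.
Since k = 1/(1 − MPC), MPC = 1 − 1/k = 1 − ΔG/ΔY = 1 − 478/869.1 ≈ 0.45.

0.45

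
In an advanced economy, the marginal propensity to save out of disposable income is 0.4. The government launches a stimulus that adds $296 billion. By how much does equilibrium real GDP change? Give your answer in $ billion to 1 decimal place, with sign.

+$740.0 billion

MPC = 1 − MPS = 1 − 0.4 = 0.6.
Spending multiplier = 1/(1 − MPC) = 1/(1 − 0.6) = 1/0.4 = 2.5.
ΔY = k × ΔG = (+$296 billion) / 0.4 = +$740 billion.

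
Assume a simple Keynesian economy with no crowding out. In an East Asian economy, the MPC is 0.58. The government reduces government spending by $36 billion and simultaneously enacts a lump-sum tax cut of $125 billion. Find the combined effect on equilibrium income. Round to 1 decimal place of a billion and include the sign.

Expenditure multiplier = 1/(1 − MPC) = 1/(1 − 0.58) = 1/0.42 ≈ 2.381.
ΔG contributes k·ΔG = (−$36 billion) / 0.42 ≈ −$85.7 billion.
ΔT of −$125 billion changes first-round spending by −c·ΔT = +$72.5 billion, contributing k·(−c·ΔT) = (+$72.5 billion) / 0.42 ≈ +$172.6 billion.
Net ΔY = k(ΔG − c·ΔT) = (+$36.5 billion) / 0.42 ≈ +$86.9 billion.

+$86.9 billion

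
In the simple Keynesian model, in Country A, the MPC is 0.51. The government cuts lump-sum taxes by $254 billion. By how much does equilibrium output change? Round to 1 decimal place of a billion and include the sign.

A lump-sum tax change of −$254 billion shifts disposable income by +$254 billion; first-round consumption changes by −c × ΔT = −0.51 × (−$254 billion) = +$129.54 billion.
Expenditure multiplier = 1/(1 − MPC) = 1/(1 − 0.51) = 1/0.49 ≈ 2.041.
The tax multiplier is −c × k ≈ −1.041, so ΔY = k × (−c·ΔT) = (+$129.54 billion) / 0.49 ≈ +$264.4 billion.

+$264.4 billion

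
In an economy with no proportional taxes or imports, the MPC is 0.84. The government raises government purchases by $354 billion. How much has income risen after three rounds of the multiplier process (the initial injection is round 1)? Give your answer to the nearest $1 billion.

$901 billion

Round 1 adds ΔG = $354 billion; each later round is MPC = 0.84 times the previous.
After 3 rounds: 354 + 297.36 + 249.7824 = ΔG·(1 − c^3)/(1 − c) = 354 × (1 − 0.592704)/0.16 ≈ $901 billion.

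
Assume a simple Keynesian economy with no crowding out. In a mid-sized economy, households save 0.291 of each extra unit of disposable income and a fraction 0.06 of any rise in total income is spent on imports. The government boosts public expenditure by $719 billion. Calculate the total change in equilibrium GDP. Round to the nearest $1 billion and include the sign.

MPC = 1 − MPS = 1 − 0.291 = 0.709.
Spending multiplier = 1/(1 − c + m) = 1/(1 − 0.709 + 0.06) = 1/0.351 ≈ 2.849.
ΔY = k × ΔG = (+$719 billion) / 0.351 ≈ +$2,048 billion.

+$2,048 billion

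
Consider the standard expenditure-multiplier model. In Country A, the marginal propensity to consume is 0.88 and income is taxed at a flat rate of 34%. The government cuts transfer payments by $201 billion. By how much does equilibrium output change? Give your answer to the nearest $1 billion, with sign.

−$422 billion

The transfer change shifts disposable income by −$201 billion, so first-round consumption changes by c·ΔTR = 0.88 × (−$201 billion) = −$176.88 billion.
Expenditure multiplier = 1/(1 − c(1−t)) = 1/(1 − 0.88×0.66) = 1/0.4192 ≈ 2.385.
The transfer multiplier is c × k ≈ 2.099, so ΔY = k × (c·ΔTR) = (−$176.88 billion) / 0.4192 ≈ −$422 billion.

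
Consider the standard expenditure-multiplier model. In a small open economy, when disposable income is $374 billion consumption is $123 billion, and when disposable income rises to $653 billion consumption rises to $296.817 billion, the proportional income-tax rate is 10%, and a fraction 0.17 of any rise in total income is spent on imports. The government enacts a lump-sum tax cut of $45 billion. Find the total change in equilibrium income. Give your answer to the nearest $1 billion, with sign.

MPC = ΔC/ΔYd = (296.817 − 123)/(653 − 374) = 173.817/279 = 0.623.
A lump-sum tax change of −$45 billion shifts disposable income by +$45 billion; first-round consumption changes by −c × ΔT = −0.623 × (−$45 billion) = +$28.035 billion.
Expenditure multiplier = 1/(1 − c(1−t) + m) = 1/(1 − 0.623×0.9 + 0.17) = 1/0.6093 ≈ 1.641.
The tax multiplier is −c × k ≈ −1.022, so ΔY = k × (−c·ΔT) = (+$28.035 billion) / 0.6093 ≈ +$46 billion.

+$46 billion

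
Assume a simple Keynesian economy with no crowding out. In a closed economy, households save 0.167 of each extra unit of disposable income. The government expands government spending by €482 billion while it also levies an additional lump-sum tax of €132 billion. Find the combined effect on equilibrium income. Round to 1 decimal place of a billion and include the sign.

+€2,227.8 billion

MPC = 1 − MPS = 1 − 0.167 = 0.833.
Expenditure multiplier = 1/(1 − MPC) = 1/(1 − 0.833) = 1/0.167 ≈ 5.988.
ΔG contributes k·ΔG = (+€482 billion) / 0.167 ≈ +€2,886.2 billion.
ΔT of +€132 billion changes first-round spending by −c·ΔT = −€109.956 billion, contributing k·(−c·ΔT) = (−€109.956 billion) / 0.167 ≈ −€658.4 billion.
Net ΔY = k(ΔG − c·ΔT) = (+€372.044 billion) / 0.167 ≈ +€2,227.8 billion.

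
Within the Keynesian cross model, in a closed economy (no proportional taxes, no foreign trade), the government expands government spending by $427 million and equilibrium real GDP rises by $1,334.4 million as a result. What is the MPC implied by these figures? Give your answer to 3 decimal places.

0.680

Implied spending multiplier k = ΔY/ΔG = 1,334.4/427 ≈ 3.1251.
Since k = 1/(1 − MPC), MPC = 1 − 1/k = 1 − ΔG/ΔY = 1 − 427/1,334.4 ≈ 0.680.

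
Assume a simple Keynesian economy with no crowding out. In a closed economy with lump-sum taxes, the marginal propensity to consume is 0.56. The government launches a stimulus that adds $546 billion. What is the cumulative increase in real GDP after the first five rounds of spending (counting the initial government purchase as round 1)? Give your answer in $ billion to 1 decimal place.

$1,172.6 billion

Round 1 adds ΔG = $546 billion; each later round is MPC = 0.56 times the previous.
After 5 rounds: 546 + 305.76 + 171.2256 + 95.886336 + 53.69634816 = ΔG·(1 − c^5)/(1 − c) = 546 × (1 − 0.0550731776)/0.44 ≈ $1,172.6 billion.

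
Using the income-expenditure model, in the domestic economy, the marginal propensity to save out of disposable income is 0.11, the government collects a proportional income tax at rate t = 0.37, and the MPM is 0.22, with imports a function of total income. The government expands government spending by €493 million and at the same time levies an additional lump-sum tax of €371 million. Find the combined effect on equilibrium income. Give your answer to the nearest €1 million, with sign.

MPC = 1 − MPS = 1 − 0.11 = 0.89.
Expenditure multiplier = 1/(1 − c(1−t) + m) = 1/(1 − 0.89×0.63 + 0.22) = 1/0.6593 ≈ 1.517.
ΔG contributes k·ΔG = (+€493 million) / 0.6593 ≈ +€747.8 million.
ΔT of +€371 million changes first-round spending by −c·ΔT = −€330.19 million, contributing k·(−c·ΔT) = (−€330.19 million) / 0.6593 ≈ −€500.8 million.
Net ΔY = k(ΔG − c·ΔT) = (+€162.81 million) / 0.6593 ≈ +€247 million.

+€247 million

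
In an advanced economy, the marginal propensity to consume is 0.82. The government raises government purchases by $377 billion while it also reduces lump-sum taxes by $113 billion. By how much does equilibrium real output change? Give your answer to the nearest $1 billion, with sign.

Expenditure multiplier = 1/(1 − MPC) = 1/(1 − 0.82) = 1/0.18 ≈ 5.556.
ΔG contributes k·ΔG = (+$377 billion) / 0.18 ≈ +$2,094.4 billion.
ΔT of −$113 billion changes first-round spending by −c·ΔT = +$92.66 billion, contributing k·(−c·ΔT) = (+$92.66 billion) / 0.18 ≈ +$514.8 billion.
Net ΔY = k(ΔG − c·ΔT) = (+$469.66 billion) / 0.18 ≈ +$2,609 billion.

+$2,609 billion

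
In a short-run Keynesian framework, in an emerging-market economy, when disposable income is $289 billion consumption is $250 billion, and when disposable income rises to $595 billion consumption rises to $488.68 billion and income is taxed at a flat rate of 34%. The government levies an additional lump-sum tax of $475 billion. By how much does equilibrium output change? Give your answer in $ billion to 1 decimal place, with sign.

MPC = ΔC/ΔYd = (488.68 − 250)/(595 − 289) = 238.68/306 = 0.78.
A lump-sum tax change of +$475 billion shifts disposable income by −$475 billion; first-round consumption changes by −c × ΔT = −0.78 × (+$475 billion) = −$370.5 billion.
Expenditure multiplier = 1/(1 − c(1−t)) = 1/(1 − 0.78×0.66) = 1/0.4852 ≈ 2.061.
The tax multiplier is −c × k ≈ −1.608, so ΔY = k × (−c·ΔT) = (−$370.5 billion) / 0.4852 ≈ −$763.6 billion.

−$763.6 billion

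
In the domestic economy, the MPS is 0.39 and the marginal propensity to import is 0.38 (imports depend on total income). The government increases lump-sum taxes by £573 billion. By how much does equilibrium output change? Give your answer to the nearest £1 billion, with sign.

MPC = 1 − MPS = 1 − 0.39 = 0.61.
A lump-sum tax change of +£573 billion shifts disposable income by −£573 billion; first-round consumption changes by −c × ΔT = −0.61 × (+£573 billion) = −£349.53 billion.
Expenditure multiplier = 1/(1 − c + m) = 1/(1 − 0.61 + 0.38) = 1/0.77 ≈ 1.299.
The tax multiplier is −c × k ≈ −0.792, so ΔY = k × (−c·ΔT) = (−£349.53 billion) / 0.77 ≈ −£454 billion.

−£454 billion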